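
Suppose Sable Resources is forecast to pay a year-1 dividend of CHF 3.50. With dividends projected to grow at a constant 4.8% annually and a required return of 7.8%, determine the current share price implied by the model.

CHF 116.67

Gordon growth model: P₀ = D₁/(r − g), with D₁ = 3.50 given directly.
P₀ = 3.5000 / (0.078 − 0.048) = 3.5000 / 0.03 = 116.6667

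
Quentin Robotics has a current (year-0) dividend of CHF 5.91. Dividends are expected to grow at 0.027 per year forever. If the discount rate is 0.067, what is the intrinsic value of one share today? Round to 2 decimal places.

CHF 151.74

Gordon growth model: P₀ = D₁/(r − g). D₁ = 5.91 × (1 + 0.027) = 6.0696.
P₀ = 6.0696 / (0.067 − 0.027) = 6.0696 / 0.04 = 151.7392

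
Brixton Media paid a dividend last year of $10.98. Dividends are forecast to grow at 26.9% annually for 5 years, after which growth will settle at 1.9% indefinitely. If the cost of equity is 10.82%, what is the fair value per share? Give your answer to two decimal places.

Two-stage DDM. Project D₁…D_5 at 0.269, terminal growth 0.019, discount at r = 0.1082.
D_1 = 13.9336
D_2 = 17.6818
D_3 = 22.4382
D_4 = 28.4740
D_5 = 36.1335
Terminal value at t=5: TV = D_6/(r−g) = 36.8201/(0.1082−0.019) = 412.7811
P₀ = 13.9336/(1+0.1082)^1 + 17.6818/(1+0.1082)^2 + 22.4382/(1+0.1082)^3 + 28.4740/(1+0.1082)^4 + 36.1335/(1+0.1082)^5 + 412.7811/(1+0.1082)^5 = 330.9159

$330.92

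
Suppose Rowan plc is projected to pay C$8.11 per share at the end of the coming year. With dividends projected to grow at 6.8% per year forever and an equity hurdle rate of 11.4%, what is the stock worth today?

C$176.30

Gordon growth model: P₀ = D₁/(r − g), with D₁ = 8.11 given directly.
P₀ = 8.1100 / (0.114 − 0.068) = 8.1100 / 0.046 = 176.3043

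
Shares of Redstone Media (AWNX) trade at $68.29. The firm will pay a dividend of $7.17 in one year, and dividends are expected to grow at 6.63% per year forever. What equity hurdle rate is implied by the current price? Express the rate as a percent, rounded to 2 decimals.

Rearranging the constant-growth DDM: r = D₁/P₀ + g.
r = 7.1700 / 68.29 + 0.0663 = 0.10499 + 0.0663 = 0.17129

17.13%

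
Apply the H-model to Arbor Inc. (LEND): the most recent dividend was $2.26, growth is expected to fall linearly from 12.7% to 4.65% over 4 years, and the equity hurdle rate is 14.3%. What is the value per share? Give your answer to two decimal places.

H-model: P₀ = D₀[(1+g_L) + H(g_S−g_L)]/(r−g_L), with H = 4/2 = 2.
P₀ = 2.26 × [(1+0.0465) + 2×(0.127−0.0465)] / (0.143−0.0465)
   = 2.26 × 1.2075 / 0.0965 = 28.2793

$28.28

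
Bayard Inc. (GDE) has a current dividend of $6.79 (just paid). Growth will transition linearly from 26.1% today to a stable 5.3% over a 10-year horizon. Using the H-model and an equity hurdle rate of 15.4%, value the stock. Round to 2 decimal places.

H-model: P₀ = D₀[(1+g_L) + H(g_S−g_L)]/(r−g_L), with H = 10/2 = 5.
P₀ = 6.79 × [(1+0.053) + 5×(0.261−0.053)] / (0.154−0.053)
   = 6.79 × 2.0930 / 0.101 = 140.7076

$140.71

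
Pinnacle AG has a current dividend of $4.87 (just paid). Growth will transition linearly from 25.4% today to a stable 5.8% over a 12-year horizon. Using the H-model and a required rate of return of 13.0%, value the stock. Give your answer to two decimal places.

$151.11

H-model: P₀ = D₀[(1+g_L) + H(g_S−g_L)]/(r−g_L), with H = 12/2 = 6.
P₀ = 4.87 × [(1+0.058) + 6×(0.254−0.058)] / (0.13−0.058)
   = 4.87 × 2.2340 / 0.072 = 151.1053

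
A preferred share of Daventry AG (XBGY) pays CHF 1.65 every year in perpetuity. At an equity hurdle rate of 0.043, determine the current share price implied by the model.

CHF 38.37

Zero-growth DDM (perpetuity): P₀ = D/r = 1.65 / 0.043 = 38.3721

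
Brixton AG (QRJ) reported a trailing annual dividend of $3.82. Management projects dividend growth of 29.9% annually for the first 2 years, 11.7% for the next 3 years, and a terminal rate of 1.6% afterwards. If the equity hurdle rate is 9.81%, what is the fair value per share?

Three-stage DDM. Project D₁…D_5; terminal Gordon value at t=5 with g = 0.016; discount at r = 0.0981.
D_1 = 4.9622
D_2 = 6.4459
D_3 = 7.2000
D_4 = 8.0424
D_5 = 8.9834
TV_5 = 9.1271/(0.0981−0.016) = 111.1711
P₀ = Σ Dₜ/(1+r)ᵗ + TV_5/(1+r)^5 = 96.0875

$96.09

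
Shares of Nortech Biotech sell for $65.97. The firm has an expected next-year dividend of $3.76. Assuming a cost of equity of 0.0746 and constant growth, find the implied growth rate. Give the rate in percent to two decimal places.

From P₀ = D₁/(r − g), the implied growth is g = r − D₁/P₀.
g = 0.0746 − 3.76/65.97 = 0.0746 − 0.05700 = 0.01760

1.76%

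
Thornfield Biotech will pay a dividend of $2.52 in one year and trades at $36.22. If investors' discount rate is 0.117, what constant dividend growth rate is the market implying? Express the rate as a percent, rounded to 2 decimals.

4.74%

From P₀ = D₁/(r − g), the implied growth is g = r − D₁/P₀.
g = 0.117 − 2.52/36.22 = 0.117 − 0.06957 = 0.04743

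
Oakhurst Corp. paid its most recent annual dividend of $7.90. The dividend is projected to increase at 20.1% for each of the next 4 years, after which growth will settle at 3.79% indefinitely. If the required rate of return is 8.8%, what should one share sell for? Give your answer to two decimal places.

Two-stage DDM. Project D₁…D_4 at 0.201, terminal growth 0.0379, discount at r = 0.088.
D_1 = 9.4879
D_2 = 11.3950
D_3 = 13.6854
D_4 = 16.4361
Terminal value at t=4: TV = D_5/(r−g) = 17.0590/(0.088−0.0379) = 340.4998
P₀ = 9.4879/(1+0.088)^1 + 11.3950/(1+0.088)^2 + 13.6854/(1+0.088)^3 + 16.4361/(1+0.088)^4 + 340.4998/(1+0.088)^4 = 283.6995

$283.70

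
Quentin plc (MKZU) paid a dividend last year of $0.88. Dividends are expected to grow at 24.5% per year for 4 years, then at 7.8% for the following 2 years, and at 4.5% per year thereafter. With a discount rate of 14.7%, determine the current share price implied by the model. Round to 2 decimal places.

Three-stage DDM. Project D₁…D_6; terminal Gordon value at t=6 with g = 0.045; discount at r = 0.147.
D_1 = 1.0956
D_2 = 1.3640
D_3 = 1.6982
D_4 = 2.1143
D_5 = 2.2792
D_6 = 2.4570
TV_6 = 2.5675/(0.147−0.045) = 25.1718
P₀ = Σ Dₜ/(1+r)ᵗ + TV_6/(1+r)^6 = 17.6203

$17.62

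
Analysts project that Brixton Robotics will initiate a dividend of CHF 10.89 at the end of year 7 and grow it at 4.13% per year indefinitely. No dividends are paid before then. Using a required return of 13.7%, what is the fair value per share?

Deferred-dividend DDM. At t=6 the remaining stream is a growing perpetuity with first payment D_7 = 10.89.
V_6 = D_7/(r−g) = 10.89/(0.137−0.0413) = 113.7931
P₀ = V_6/(1+r)^6 = 113.7931/(1+0.137)^6 = 52.6688

CHF 52.67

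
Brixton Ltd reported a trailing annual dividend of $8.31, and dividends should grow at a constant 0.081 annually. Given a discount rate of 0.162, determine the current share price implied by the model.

Gordon growth model: P₀ = D₁/(r − g). D₁ = 8.31 × (1 + 0.081) = 8.9831.
P₀ = 8.9831 / (0.162 − 0.081) = 8.9831 / 0.081 = 110.9026

$110.90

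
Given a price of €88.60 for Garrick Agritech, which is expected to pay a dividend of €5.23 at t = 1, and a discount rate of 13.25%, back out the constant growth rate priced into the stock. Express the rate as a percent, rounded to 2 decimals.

7.35%

From P₀ = D₁/(r − g), the implied growth is g = r − D₁/P₀.
g = 0.1325 − 5.23/88.60 = 0.1325 − 0.05903 = 0.07347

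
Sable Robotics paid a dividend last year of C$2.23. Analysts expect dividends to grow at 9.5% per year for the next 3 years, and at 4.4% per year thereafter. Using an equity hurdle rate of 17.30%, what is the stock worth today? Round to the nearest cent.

C$20.52

Two-stage DDM. Project D₁…D_3 at 0.095, terminal growth 0.044, discount at r = 0.173.
D_1 = 2.4419
D_2 = 2.6738
D_3 = 2.9278
Terminal value at t=3: TV = D_4/(r−g) = 3.0567/(0.173−0.044) = 23.6951
P₀ = 2.4419/(1+0.173)^1 + 2.6738/(1+0.173)^2 + 2.9278/(1+0.173)^3 + 23.6951/(1+0.173)^3 = 20.5203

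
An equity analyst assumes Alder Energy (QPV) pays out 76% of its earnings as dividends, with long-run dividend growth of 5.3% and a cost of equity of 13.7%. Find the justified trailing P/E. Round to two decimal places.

Justified trailing P/E = b(1+g)/(r−g) = 0.76×(1+0.053)/(0.137−0.053) = 9.5271

9.53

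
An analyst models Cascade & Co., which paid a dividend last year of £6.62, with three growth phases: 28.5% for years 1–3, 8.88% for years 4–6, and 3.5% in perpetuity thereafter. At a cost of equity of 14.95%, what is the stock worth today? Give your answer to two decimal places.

£120.87

Three-stage DDM. Project D₁…D_6; terminal Gordon value at t=6 with g = 0.035; discount at r = 0.1495.
D_1 = 8.5067
D_2 = 10.9311
D_3 = 14.0465
D_4 = 15.2938
D_5 = 16.6519
D_6 = 18.1306
TV_6 = 18.7652/(0.1495−0.035) = 163.8878
P₀ = Σ Dₜ/(1+r)ᵗ + TV_6/(1+r)^6 = 120.8745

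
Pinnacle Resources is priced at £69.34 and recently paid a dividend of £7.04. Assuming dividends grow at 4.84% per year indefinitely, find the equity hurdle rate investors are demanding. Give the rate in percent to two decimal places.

Rearranging the constant-growth DDM: r = D₁/P₀ + g.
D₁ = 7.04 × (1 + 0.0484) = 7.3807.
r = 7.3807 / 69.34 + 0.0484 = 0.10644 + 0.0484 = 0.15484

15.48%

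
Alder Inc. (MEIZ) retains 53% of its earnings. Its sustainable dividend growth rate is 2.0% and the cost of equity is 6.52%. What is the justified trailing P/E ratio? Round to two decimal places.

Payout ratio b = 1 − 0.53 = 0.47.
Justified trailing P/E = b(1+g)/(r−g) = 0.47×(1+0.02)/(0.0652−0.02) = 10.6062

10.61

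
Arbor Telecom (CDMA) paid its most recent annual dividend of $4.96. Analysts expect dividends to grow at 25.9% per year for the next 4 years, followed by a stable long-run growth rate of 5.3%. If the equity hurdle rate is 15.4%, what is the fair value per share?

$98.04

Two-stage DDM. Project D₁…D_4 at 0.259, terminal growth 0.053, discount at r = 0.154.
D_1 = 6.2446
D_2 = 7.8620
D_3 = 9.8983
D_4 = 12.4619
Terminal value at t=4: TV = D_5/(r−g) = 13.1224/(0.154−0.053) = 129.9247
P₀ = 6.2446/(1+0.154)^1 + 7.8620/(1+0.154)^2 + 9.8983/(1+0.154)^3 + 12.4619/(1+0.154)^4 + 129.9247/(1+0.154)^4 = 98.0429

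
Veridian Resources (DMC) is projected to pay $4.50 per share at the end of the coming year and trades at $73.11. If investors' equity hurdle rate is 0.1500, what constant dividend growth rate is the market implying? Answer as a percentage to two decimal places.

From P₀ = D₁/(r − g), the implied growth is g = r − D₁/P₀.
g = 0.15 − 4.50/73.11 = 0.15 − 0.06155 = 0.08845

8.84%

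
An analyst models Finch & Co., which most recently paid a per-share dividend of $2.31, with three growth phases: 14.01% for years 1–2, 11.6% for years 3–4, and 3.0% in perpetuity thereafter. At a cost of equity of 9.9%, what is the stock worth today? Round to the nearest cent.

Three-stage DDM. Project D₁…D_4; terminal Gordon value at t=4 with g = 0.03; discount at r = 0.099.
D_1 = 2.6336
D_2 = 3.0026
D_3 = 3.3509
D_4 = 3.7396
TV_4 = 3.8518/(0.099−0.03) = 55.8232
P₀ = Σ Dₜ/(1+r)ᵗ + TV_4/(1+r)^4 = 48.2373

$48.24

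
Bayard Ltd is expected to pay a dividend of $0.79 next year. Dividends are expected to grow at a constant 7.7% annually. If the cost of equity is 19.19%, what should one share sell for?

Gordon growth model: P₀ = D₁/(r − g), with D₁ = 0.79 given directly.
P₀ = 0.7900 / (0.1919 − 0.077) = 0.7900 / 0.1149 = 6.8755

$6.88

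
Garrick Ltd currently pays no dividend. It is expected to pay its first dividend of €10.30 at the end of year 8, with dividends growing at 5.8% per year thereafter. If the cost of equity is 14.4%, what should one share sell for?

Deferred-dividend DDM. At t=7 the remaining stream is a growing perpetuity with first payment D_8 = 10.30.
V_7 = D_8/(r−g) = 10.30/(0.144−0.058) = 119.7674
P₀ = V_7/(1+r)^7 = 119.7674/(1+0.144)^7 = 46.7043

€46.70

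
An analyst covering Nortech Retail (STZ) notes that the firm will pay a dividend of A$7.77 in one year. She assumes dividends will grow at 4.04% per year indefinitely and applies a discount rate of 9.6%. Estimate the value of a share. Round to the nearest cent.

Gordon growth model: P₀ = D₁/(r − g), with D₁ = 7.77 given directly.
P₀ = 7.7700 / (0.096 − 0.0404) = 7.7700 / 0.0556 = 139.7482

A$139.75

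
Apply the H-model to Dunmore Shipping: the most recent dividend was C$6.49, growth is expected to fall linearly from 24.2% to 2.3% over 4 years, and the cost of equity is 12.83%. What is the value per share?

C$90.05

H-model: P₀ = D₀[(1+g_L) + H(g_S−g_L)]/(r−g_L), with H = 4/2 = 2.
P₀ = 6.49 × [(1+0.023) + 2×(0.242−0.023)] / (0.1283−0.023)
   = 6.49 × 1.4610 / 0.1053 = 90.0464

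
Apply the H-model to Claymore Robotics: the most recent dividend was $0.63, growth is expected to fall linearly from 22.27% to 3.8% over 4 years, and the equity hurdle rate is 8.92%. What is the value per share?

H-model: P₀ = D₀[(1+g_L) + H(g_S−g_L)]/(r−g_L), with H = 4/2 = 2.
P₀ = 0.63 × [(1+0.038) + 2×(0.2227−0.038)] / (0.0892−0.038)
   = 0.63 × 1.4074 / 0.0512 = 17.3176

$17.32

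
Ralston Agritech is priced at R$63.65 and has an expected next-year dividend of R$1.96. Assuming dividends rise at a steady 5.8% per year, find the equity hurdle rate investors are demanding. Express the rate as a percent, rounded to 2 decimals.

8.88%

Rearranging the constant-growth DDM: r = D₁/P₀ + g.
r = 1.9600 / 63.65 + 0.058 = 0.03079 + 0.058 = 0.08879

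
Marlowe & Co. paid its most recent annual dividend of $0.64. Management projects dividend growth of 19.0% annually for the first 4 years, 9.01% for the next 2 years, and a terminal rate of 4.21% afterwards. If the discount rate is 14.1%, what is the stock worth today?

$11.54

Three-stage DDM. Project D₁…D_6; terminal Gordon value at t=6 with g = 0.0421; discount at r = 0.141.
D_1 = 0.7616
D_2 = 0.9063
D_3 = 1.0785
D_4 = 1.2834
D_5 = 1.3991
D_6 = 1.5251
TV_6 = 1.5893/(0.141−0.0421) = 16.0699
P₀ = Σ Dₜ/(1+r)ᵗ + TV_6/(1+r)^6 = 11.5443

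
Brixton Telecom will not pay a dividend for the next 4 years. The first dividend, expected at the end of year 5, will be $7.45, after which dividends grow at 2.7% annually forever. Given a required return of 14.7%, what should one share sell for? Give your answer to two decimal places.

Deferred-dividend DDM. At t=4 the remaining stream is a growing perpetuity with first payment D_5 = 7.45.
V_4 = D_5/(r−g) = 7.45/(0.147−0.027) = 62.0833
P₀ = V_4/(1+r)^4 = 62.0833/(1+0.147)^4 = 35.8692

$35.87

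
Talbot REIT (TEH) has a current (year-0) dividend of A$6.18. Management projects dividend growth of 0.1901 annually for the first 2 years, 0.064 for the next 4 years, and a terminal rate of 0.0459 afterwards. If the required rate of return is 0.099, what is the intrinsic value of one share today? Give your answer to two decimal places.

Three-stage DDM. Project D₁…D_6; terminal Gordon value at t=6 with g = 0.0459; discount at r = 0.099.
D_1 = 7.3548
D_2 = 8.7530
D_3 = 9.3132
D_4 = 9.9092
D_5 = 10.5434
D_6 = 11.2182
TV_6 = 11.7331/(0.099−0.0459) = 220.9620
P₀ = Σ Dₜ/(1+r)ᵗ + TV_6/(1+r)^6 = 166.1016

A$166.10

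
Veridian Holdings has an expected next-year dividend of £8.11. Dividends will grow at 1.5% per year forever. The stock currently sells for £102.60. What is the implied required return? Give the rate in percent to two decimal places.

9.40%

Rearranging the constant-growth DDM: r = D₁/P₀ + g.
r = 8.1100 / 102.60 + 0.015 = 0.07904 + 0.015 = 0.09404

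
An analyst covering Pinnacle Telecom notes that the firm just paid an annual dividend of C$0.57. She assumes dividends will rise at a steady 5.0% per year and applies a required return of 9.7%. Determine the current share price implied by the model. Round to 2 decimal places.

C$12.73

Gordon growth model: P₀ = D₁/(r − g). D₁ = 0.57 × (1 + 0.05) = 0.5985.
P₀ = 0.5985 / (0.097 − 0.05) = 0.5985 / 0.047 = 12.7340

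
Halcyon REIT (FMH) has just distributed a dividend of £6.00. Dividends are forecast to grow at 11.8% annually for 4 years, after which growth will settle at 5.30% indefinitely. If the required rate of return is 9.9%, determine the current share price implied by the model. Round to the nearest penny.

£172.15

Two-stage DDM. Project D₁…D_4 at 0.118, terminal growth 0.053, discount at r = 0.099.
D_1 = 6.7080
D_2 = 7.4995
D_3 = 8.3845
D_4 = 9.3739
Terminal value at t=4: TV = D_5/(r−g) = 9.8707/(0.099−0.053) = 214.5799
P₀ = 6.7080/(1+0.099)^1 + 7.4995/(1+0.099)^2 + 8.3845/(1+0.099)^3 + 9.3739/(1+0.099)^4 + 214.5799/(1+0.099)^4 = 172.1505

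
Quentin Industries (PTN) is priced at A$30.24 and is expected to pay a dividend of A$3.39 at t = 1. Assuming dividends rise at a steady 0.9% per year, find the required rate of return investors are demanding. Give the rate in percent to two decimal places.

Rearranging the constant-growth DDM: r = D₁/P₀ + g.
r = 3.3900 / 30.24 + 0.009 = 0.11210 + 0.009 = 0.12110

12.11%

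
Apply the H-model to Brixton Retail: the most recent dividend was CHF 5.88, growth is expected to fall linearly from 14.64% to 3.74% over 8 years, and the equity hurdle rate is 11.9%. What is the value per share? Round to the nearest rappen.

CHF 106.17

H-model: P₀ = D₀[(1+g_L) + H(g_S−g_L)]/(r−g_L), with H = 8/2 = 4.
P₀ = 5.88 × [(1+0.0374) + 4×(0.1464−0.0374)] / (0.119−0.0374)
   = 5.88 × 1.4734 / 0.0816 = 106.1715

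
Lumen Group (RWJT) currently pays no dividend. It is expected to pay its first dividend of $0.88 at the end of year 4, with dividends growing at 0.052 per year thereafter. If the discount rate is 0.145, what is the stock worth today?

Deferred-dividend DDM. At t=3 the remaining stream is a growing perpetuity with first payment D_4 = 0.88.
V_3 = D_4/(r−g) = 0.88/(0.145−0.052) = 9.4624
P₀ = V_3/(1+r)^3 = 9.4624/(1+0.145)^3 = 6.3035

$6.30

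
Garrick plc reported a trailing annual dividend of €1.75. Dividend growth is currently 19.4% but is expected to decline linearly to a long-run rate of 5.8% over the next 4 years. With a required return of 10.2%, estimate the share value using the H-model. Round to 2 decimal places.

H-model: P₀ = D₀[(1+g_L) + H(g_S−g_L)]/(r−g_L), with H = 4/2 = 2.
P₀ = 1.75 × [(1+0.058) + 2×(0.194−0.058)] / (0.102−0.058)
   = 1.75 × 1.3300 / 0.044 = 52.8977

€52.90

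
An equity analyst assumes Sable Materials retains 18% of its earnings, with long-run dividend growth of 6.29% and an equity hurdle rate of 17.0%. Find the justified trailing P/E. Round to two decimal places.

Payout ratio b = 1 − 0.18 = 0.82.
Justified trailing P/E = b(1+g)/(r−g) = 0.82×(1+0.0629)/(0.17−0.0629) = 8.1380

8.14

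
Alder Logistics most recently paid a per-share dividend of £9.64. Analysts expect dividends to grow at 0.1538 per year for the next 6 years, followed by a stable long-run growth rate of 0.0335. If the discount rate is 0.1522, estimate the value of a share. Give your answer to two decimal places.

Two-stage DDM. Project D₁…D_6 at 0.1538, terminal growth 0.0335, discount at r = 0.1522.
D_1 = 11.1226
D_2 = 12.8333
D_3 = 14.8071
D_4 = 17.0844
D_5 = 19.7120
D_6 = 22.7437
Terminal value at t=6: TV = D_7/(r−g) = 23.5056/(0.1522−0.0335) = 198.0250
P₀ = 11.1226/(1+0.1522)^1 + 12.8333/(1+0.1522)^2 + 14.8071/(1+0.1522)^3 + 17.0844/(1+0.1522)^4 + 19.7120/(1+0.1522)^5 + 22.7437/(1+0.1522)^6 + 198.0250/(1+0.1522)^6 = 142.7573

£142.76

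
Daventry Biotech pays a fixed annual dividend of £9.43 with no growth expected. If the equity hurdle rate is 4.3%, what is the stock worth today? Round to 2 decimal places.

£219.30

Zero-growth DDM (perpetuity): P₀ = D/r = 9.43 / 0.043 = 219.3023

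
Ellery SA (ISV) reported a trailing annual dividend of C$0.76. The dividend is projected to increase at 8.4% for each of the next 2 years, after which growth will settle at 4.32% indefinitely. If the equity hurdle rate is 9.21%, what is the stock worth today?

Two-stage DDM. Project D₁…D_2 at 0.084, terminal growth 0.0432, discount at r = 0.0921.
D_1 = 0.8238
D_2 = 0.8930
Terminal value at t=2: TV = D_3/(r−g) = 0.9316/(0.0921−0.0432) = 19.0516
P₀ = 0.8238/(1+0.0921)^1 + 0.8930/(1+0.0921)^2 + 19.0516/(1+0.0921)^2 = 17.4769

C$17.48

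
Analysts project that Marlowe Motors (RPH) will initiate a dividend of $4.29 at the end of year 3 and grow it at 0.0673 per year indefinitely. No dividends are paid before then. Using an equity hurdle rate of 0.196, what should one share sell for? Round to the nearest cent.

Deferred-dividend DDM. At t=2 the remaining stream is a growing perpetuity with first payment D_3 = 4.29.
V_2 = D_3/(r−g) = 4.29/(0.196−0.0673) = 33.3333
P₀ = V_2/(1+r)^2 = 33.3333/(1+0.196)^2 = 23.3032

$23.30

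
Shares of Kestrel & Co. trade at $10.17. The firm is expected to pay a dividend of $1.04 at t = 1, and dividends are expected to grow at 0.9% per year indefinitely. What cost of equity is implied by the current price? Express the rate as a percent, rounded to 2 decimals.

11.13%

Rearranging the constant-growth DDM: r = D₁/P₀ + g.
r = 1.0400 / 10.17 + 0.009 = 0.10226 + 0.009 = 0.11126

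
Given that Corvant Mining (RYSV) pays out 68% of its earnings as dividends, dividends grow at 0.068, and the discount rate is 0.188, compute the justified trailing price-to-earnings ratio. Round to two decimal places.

Justified trailing P/E = b(1+g)/(r−g) = 0.68×(1+0.068)/(0.188−0.068) = 6.0520

6.05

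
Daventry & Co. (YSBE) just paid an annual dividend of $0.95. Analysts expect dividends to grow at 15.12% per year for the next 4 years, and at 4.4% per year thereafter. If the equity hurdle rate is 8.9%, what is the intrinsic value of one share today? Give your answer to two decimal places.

Two-stage DDM. Project D₁…D_4 at 0.1512, terminal growth 0.044, discount at r = 0.089.
D_1 = 1.0936
D_2 = 1.2590
D_3 = 1.4494
D_4 = 1.6685
Terminal value at t=4: TV = D_5/(r−g) = 1.7419/(0.089−0.044) = 38.7092
P₀ = 1.0936/(1+0.089)^1 + 1.2590/(1+0.089)^2 + 1.4494/(1+0.089)^3 + 1.6685/(1+0.089)^4 + 38.7092/(1+0.089)^4 = 31.8980

$31.90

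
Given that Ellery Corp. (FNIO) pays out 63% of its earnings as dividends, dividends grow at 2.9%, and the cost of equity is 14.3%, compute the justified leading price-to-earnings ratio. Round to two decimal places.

5.53

Justified leading P/E = b/(r−g) = 0.63/(0.143−0.029) = 5.5263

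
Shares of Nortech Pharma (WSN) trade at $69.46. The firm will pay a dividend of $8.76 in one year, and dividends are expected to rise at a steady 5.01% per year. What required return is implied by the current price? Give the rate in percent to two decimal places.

17.62%

Rearranging the constant-growth DDM: r = D₁/P₀ + g.
r = 8.7600 / 69.46 + 0.0501 = 0.12612 + 0.0501 = 0.17622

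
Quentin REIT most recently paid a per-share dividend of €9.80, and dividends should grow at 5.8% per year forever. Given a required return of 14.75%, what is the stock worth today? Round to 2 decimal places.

€115.85

Gordon growth model: P₀ = D₁/(r − g). D₁ = 9.80 × (1 + 0.058) = 10.3684.
P₀ = 10.3684 / (0.1475 − 0.058) = 10.3684 / 0.0895 = 115.8480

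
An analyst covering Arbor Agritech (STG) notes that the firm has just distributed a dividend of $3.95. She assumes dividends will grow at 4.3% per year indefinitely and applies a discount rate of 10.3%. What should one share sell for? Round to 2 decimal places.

$68.66

Gordon growth model: P₀ = D₁/(r − g). D₁ = 3.95 × (1 + 0.043) = 4.1198.
P₀ = 4.1198 / (0.103 − 0.043) = 4.1198 / 0.06 = 68.6642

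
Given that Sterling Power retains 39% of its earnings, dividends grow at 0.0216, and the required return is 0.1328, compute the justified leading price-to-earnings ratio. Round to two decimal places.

5.49

Payout ratio b = 1 − 0.39 = 0.61.
Justified leading P/E = b/(r−g) = 0.61/(0.1328−0.0216) = 5.4856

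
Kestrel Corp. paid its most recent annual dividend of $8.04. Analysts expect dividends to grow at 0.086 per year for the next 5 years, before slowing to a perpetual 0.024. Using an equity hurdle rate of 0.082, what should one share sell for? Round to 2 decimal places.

Two-stage DDM. Project D₁…D_5 at 0.086, terminal growth 0.024, discount at r = 0.082.
D_1 = 8.7314
D_2 = 9.4823
D_3 = 10.2978
D_4 = 11.1834
D_5 = 12.1452
Terminal value at t=5: TV = D_6/(r−g) = 12.4367/(0.082−0.024) = 214.4258
P₀ = 8.7314/(1+0.082)^1 + 9.4823/(1+0.082)^2 + 10.2978/(1+0.082)^3 + 11.1834/(1+0.082)^4 + 12.1452/(1+0.082)^5 + 214.4258/(1+0.082)^5 = 185.2389

$185.24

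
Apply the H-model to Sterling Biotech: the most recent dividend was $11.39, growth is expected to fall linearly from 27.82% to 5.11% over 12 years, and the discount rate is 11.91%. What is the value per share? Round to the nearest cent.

H-model: P₀ = D₀[(1+g_L) + H(g_S−g_L)]/(r−g_L), with H = 12/2 = 6.
P₀ = 11.39 × [(1+0.0511) + 6×(0.2782−0.0511)] / (0.1191−0.0511)
   = 11.39 × 2.4137 / 0.068 = 404.2948

$404.29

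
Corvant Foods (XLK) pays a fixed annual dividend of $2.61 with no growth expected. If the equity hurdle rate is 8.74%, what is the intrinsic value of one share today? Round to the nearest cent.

$29.86

Zero-growth DDM (perpetuity): P₀ = D/r = 2.61 / 0.0874 = 29.8627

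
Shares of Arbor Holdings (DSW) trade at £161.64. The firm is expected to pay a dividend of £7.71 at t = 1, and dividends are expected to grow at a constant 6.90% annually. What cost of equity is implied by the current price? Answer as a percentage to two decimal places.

Rearranging the constant-growth DDM: r = D₁/P₀ + g.
r = 7.7100 / 161.64 + 0.069 = 0.04770 + 0.069 = 0.11670

11.67%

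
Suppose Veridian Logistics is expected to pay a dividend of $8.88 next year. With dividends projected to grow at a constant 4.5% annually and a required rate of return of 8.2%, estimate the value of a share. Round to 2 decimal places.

$240.00

Gordon growth model: P₀ = D₁/(r − g), with D₁ = 8.88 given directly.
P₀ = 8.8800 / (0.082 − 0.045) = 8.8800 / 0.037 = 240.0000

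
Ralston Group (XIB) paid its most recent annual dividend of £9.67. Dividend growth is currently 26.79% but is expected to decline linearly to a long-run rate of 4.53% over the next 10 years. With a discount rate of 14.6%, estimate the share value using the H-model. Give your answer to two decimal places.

£207.26

H-model: P₀ = D₀[(1+g_L) + H(g_S−g_L)]/(r−g_L), with H = 10/2 = 5.
P₀ = 9.67 × [(1+0.0453) + 5×(0.2679−0.0453)] / (0.146−0.0453)
   = 9.67 × 2.1583 / 0.1007 = 207.2568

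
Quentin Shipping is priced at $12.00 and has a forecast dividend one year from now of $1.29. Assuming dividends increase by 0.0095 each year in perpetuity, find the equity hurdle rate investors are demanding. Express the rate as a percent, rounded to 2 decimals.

Rearranging the constant-growth DDM: r = D₁/P₀ + g.
r = 1.2900 / 12.00 + 0.0095 = 0.10750 + 0.0095 = 0.11700

11.70%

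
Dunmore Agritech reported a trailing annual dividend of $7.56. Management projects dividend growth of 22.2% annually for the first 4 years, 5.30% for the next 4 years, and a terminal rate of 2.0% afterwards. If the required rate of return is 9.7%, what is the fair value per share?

$212.88

Three-stage DDM. Project D₁…D_8; terminal Gordon value at t=8 with g = 0.02; discount at r = 0.097.
D_1 = 9.2383
D_2 = 11.2892
D_3 = 13.7954
D_4 = 16.8580
D_5 = 17.7515
D_6 = 18.6923
D_7 = 19.6830
D_8 = 20.7262
TV_8 = 21.1407/(0.097−0.02) = 274.5551
P₀ = Σ Dₜ/(1+r)ᵗ + TV_8/(1+r)^8 = 212.8817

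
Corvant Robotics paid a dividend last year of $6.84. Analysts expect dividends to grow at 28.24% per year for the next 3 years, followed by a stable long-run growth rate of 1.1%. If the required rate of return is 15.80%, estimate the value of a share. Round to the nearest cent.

$89.14

Two-stage DDM. Project D₁…D_3 at 0.2824, terminal growth 0.011, discount at r = 0.158.
D_1 = 8.7716
D_2 = 11.2487
D_3 = 14.4254
Terminal value at t=3: TV = D_4/(r−g) = 14.5840/(0.158−0.011) = 99.2111
P₀ = 8.7716/(1+0.158)^1 + 11.2487/(1+0.158)^2 + 14.4254/(1+0.158)^3 + 99.2111/(1+0.158)^3 = 89.1433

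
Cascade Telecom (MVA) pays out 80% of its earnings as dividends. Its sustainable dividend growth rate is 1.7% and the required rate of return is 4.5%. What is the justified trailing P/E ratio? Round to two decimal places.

29.06

Justified trailing P/E = b(1+g)/(r−g) = 0.80×(1+0.017)/(0.045−0.017) = 29.0571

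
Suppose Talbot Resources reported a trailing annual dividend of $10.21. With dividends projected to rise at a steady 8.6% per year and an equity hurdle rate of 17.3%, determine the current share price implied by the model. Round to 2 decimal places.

$127.45

Gordon growth model: P₀ = D₁/(r − g). D₁ = 10.21 × (1 + 0.086) = 11.0881.
P₀ = 11.0881 / (0.173 − 0.086) = 11.0881 / 0.087 = 127.4490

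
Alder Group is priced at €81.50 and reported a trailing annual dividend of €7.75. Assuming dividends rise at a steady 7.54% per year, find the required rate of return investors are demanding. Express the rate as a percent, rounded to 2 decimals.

Rearranging the constant-growth DDM: r = D₁/P₀ + g.
D₁ = 7.75 × (1 + 0.0754) = 8.3343.
r = 8.3343 / 81.50 + 0.0754 = 0.10226 + 0.0754 = 0.17766

17.77%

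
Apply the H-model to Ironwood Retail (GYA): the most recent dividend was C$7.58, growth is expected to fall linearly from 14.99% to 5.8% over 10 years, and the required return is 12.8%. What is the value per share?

C$164.32

H-model: P₀ = D₀[(1+g_L) + H(g_S−g_L)]/(r−g_L), with H = 10/2 = 5.
P₀ = 7.58 × [(1+0.058) + 5×(0.1499−0.058)] / (0.128−0.058)
   = 7.58 × 1.5175 / 0.07 = 164.3236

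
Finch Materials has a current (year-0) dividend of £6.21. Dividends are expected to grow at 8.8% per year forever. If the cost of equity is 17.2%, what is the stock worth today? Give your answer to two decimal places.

Gordon growth model: P₀ = D₁/(r − g). D₁ = 6.21 × (1 + 0.088) = 6.7565.
P₀ = 6.7565 / (0.172 − 0.088) = 6.7565 / 0.084 = 80.4343

£80.43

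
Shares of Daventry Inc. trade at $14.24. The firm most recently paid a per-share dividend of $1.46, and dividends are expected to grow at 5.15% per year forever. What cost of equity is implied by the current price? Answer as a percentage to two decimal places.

Rearranging the constant-growth DDM: r = D₁/P₀ + g.
D₁ = 1.46 × (1 + 0.0515) = 1.5352.
r = 1.5352 / 14.24 + 0.0515 = 0.10781 + 0.0515 = 0.15931

15.93%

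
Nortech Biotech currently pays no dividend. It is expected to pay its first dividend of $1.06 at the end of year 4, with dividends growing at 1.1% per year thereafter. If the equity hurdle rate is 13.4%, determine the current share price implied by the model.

Deferred-dividend DDM. At t=3 the remaining stream is a growing perpetuity with first payment D_4 = 1.06.
V_3 = D_4/(r−g) = 1.06/(0.134−0.011) = 8.6179
P₀ = V_3/(1+r)^3 = 8.6179/(1+0.134)^3 = 5.9096

$5.91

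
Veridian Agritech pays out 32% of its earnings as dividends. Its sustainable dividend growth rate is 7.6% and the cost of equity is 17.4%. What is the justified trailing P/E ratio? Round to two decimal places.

3.51

Justified trailing P/E = b(1+g)/(r−g) = 0.32×(1+0.076)/(0.174−0.076) = 3.5135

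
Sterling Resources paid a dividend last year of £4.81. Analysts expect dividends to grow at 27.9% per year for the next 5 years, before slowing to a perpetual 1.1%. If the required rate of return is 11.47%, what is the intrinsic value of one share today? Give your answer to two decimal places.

£130.28

Two-stage DDM. Project D₁…D_5 at 0.279, terminal growth 0.011, discount at r = 0.1147.
D_1 = 6.1520
D_2 = 7.8684
D_3 = 10.0637
D_4 = 12.8714
D_5 = 16.4626
Terminal value at t=5: TV = D_6/(r−g) = 16.6437/(0.1147−0.011) = 160.4982
P₀ = 6.1520/(1+0.1147)^1 + 7.8684/(1+0.1147)^2 + 10.0637/(1+0.1147)^3 + 12.8714/(1+0.1147)^4 + 16.4626/(1+0.1147)^5 + 160.4982/(1+0.1147)^5 = 130.2761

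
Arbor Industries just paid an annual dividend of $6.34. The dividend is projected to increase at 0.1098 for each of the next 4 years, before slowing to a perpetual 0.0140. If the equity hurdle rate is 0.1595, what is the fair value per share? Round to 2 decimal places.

Two-stage DDM. Project D₁…D_4 at 0.1098, terminal growth 0.014, discount at r = 0.1595.
D_1 = 7.0361
D_2 = 7.8087
D_3 = 8.6661
D_4 = 9.6176
Terminal value at t=4: TV = D_5/(r−g) = 9.7523/(0.1595−0.014) = 67.0260
P₀ = 7.0361/(1+0.1595)^1 + 7.8087/(1+0.1595)^2 + 8.6661/(1+0.1595)^3 + 9.6176/(1+0.1595)^4 + 67.0260/(1+0.1595)^4 = 59.8382

$59.84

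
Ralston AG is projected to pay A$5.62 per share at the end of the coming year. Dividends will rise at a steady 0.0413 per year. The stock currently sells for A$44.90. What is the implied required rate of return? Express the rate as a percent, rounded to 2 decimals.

Rearranging the constant-growth DDM: r = D₁/P₀ + g.
r = 5.6200 / 44.90 + 0.0413 = 0.12517 + 0.0413 = 0.16647

16.65%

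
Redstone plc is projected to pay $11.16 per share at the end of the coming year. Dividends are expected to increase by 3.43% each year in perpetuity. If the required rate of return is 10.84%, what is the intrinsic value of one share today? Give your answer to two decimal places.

Gordon growth model: P₀ = D₁/(r − g), with D₁ = 11.16 given directly.
P₀ = 11.1600 / (0.1084 − 0.0343) = 11.1600 / 0.0741 = 150.6073

$150.61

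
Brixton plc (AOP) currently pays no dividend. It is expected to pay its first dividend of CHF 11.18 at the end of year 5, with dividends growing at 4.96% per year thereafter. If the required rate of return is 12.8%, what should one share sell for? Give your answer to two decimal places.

CHF 88.08

Deferred-dividend DDM. At t=4 the remaining stream is a growing perpetuity with first payment D_5 = 11.18.
V_4 = D_5/(r−g) = 11.18/(0.128−0.0496) = 142.6020
P₀ = V_4/(1+r)^4 = 142.6020/(1+0.128)^4 = 88.0824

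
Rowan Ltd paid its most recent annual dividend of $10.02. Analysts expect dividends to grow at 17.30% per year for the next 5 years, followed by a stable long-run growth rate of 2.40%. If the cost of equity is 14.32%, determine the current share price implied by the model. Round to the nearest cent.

$152.05

Two-stage DDM. Project D₁…D_5 at 0.173, terminal growth 0.024, discount at r = 0.1432.
D_1 = 11.7535
D_2 = 13.7868
D_3 = 16.1719
D_4 = 18.9697
D_5 = 22.2514
Terminal value at t=5: TV = D_6/(r−g) = 22.7855/(0.1432−0.024) = 191.1532
P₀ = 11.7535/(1+0.1432)^1 + 13.7868/(1+0.1432)^2 + 16.1719/(1+0.1432)^3 + 18.9697/(1+0.1432)^4 + 22.2514/(1+0.1432)^5 + 191.1532/(1+0.1432)^5 = 152.0540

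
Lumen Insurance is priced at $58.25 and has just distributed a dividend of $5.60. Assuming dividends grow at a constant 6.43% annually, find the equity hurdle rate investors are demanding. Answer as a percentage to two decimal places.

Rearranging the constant-growth DDM: r = D₁/P₀ + g.
D₁ = 5.60 × (1 + 0.0643) = 5.9601.
r = 5.9601 / 58.25 + 0.0643 = 0.10232 + 0.0643 = 0.16662

16.66%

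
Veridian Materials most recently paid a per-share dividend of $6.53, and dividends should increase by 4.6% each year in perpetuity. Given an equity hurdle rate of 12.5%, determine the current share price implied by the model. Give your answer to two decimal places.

Gordon growth model: P₀ = D₁/(r − g). D₁ = 6.53 × (1 + 0.046) = 6.8304.
P₀ = 6.8304 / (0.125 − 0.046) = 6.8304 / 0.079 = 86.4605

$86.46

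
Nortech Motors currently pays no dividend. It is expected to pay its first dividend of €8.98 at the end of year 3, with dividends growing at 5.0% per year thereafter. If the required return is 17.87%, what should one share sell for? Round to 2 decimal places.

€50.22

Deferred-dividend DDM. At t=2 the remaining stream is a growing perpetuity with first payment D_3 = 8.98.
V_2 = D_3/(r−g) = 8.98/(0.1787−0.05) = 69.7747
P₀ = V_2/(1+r)^2 = 69.7747/(1+0.1787)^2 = 50.2217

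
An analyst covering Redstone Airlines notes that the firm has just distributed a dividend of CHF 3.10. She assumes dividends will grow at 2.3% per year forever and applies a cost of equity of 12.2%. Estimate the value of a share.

CHF 32.03

Gordon growth model: P₀ = D₁/(r − g). D₁ = 3.10 × (1 + 0.023) = 3.1713.
P₀ = 3.1713 / (0.122 − 0.023) = 3.1713 / 0.099 = 32.0333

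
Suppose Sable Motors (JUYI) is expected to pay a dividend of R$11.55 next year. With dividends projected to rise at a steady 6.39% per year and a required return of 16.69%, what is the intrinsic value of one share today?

Gordon growth model: P₀ = D₁/(r − g), with D₁ = 11.55 given directly.
P₀ = 11.5500 / (0.1669 − 0.0639) = 11.5500 / 0.103 = 112.1359

R$112.14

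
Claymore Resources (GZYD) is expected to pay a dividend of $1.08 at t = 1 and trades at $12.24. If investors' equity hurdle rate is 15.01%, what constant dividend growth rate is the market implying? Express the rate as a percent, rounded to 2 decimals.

6.19%

From P₀ = D₁/(r − g), the implied growth is g = r − D₁/P₀.
g = 0.1501 − 1.08/12.24 = 0.1501 − 0.08824 = 0.06186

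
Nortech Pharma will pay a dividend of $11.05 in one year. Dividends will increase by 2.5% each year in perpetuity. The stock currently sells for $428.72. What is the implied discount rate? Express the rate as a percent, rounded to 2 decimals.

Rearranging the constant-growth DDM: r = D₁/P₀ + g.
r = 11.0500 / 428.72 + 0.025 = 0.02577 + 0.025 = 0.05077

5.08%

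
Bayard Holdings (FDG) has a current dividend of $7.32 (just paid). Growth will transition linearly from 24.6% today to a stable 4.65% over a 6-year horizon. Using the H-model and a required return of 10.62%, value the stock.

$201.70

H-model: P₀ = D₀[(1+g_L) + H(g_S−g_L)]/(r−g_L), with H = 6/2 = 3.
P₀ = 7.32 × [(1+0.0465) + 3×(0.246−0.0465)] / (0.1062−0.0465)
   = 7.32 × 1.6450 / 0.0597 = 201.6985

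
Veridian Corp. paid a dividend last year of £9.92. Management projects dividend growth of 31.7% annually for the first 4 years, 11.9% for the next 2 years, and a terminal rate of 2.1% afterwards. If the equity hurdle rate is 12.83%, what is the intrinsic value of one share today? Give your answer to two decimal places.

£268.00

Three-stage DDM. Project D₁…D_6; terminal Gordon value at t=6 with g = 0.021; discount at r = 0.1283.
D_1 = 13.0646
D_2 = 17.2061
D_3 = 22.6605
D_4 = 29.8438
D_5 = 33.3953
D_6 = 37.3693
TV_6 = 38.1541/(0.1283−0.021) = 355.5830
P₀ = Σ Dₜ/(1+r)ᵗ + TV_6/(1+r)^6 = 268.0024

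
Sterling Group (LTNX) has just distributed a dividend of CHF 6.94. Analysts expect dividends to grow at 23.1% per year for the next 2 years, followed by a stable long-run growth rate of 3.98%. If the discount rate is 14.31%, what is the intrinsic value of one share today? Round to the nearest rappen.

CHF 96.54

Two-stage DDM. Project D₁…D_2 at 0.231, terminal growth 0.0398, discount at r = 0.1431.
D_1 = 8.5431
D_2 = 10.5166
Terminal value at t=2: TV = D_3/(r−g) = 10.9352/(0.1431−0.0398) = 105.8583
P₀ = 8.5431/(1+0.1431)^1 + 10.5166/(1+0.1431)^2 + 105.8583/(1+0.1431)^2 = 96.5354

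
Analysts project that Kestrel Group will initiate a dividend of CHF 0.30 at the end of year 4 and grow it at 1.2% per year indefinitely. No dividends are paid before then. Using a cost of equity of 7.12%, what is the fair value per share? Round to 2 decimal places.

Deferred-dividend DDM. At t=3 the remaining stream is a growing perpetuity with first payment D_4 = 0.30.
V_3 = D_4/(r−g) = 0.30/(0.0712−0.012) = 5.0676
P₀ = V_3/(1+r)^3 = 5.0676/(1+0.0712)^3 = 4.1228

CHF 4.12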